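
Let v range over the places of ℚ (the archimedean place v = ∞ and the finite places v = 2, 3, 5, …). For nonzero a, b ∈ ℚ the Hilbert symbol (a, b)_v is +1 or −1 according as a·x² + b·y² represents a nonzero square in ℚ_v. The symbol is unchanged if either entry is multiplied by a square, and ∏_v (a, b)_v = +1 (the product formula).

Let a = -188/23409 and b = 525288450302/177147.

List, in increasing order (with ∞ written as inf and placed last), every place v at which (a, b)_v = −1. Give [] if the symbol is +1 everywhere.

(a, b) ≡ (-47, 29274) mod (ℚ^×)²; places V = {2, 3, 7, 11, 17, 23, 29, 41, 47, ∞}.
(a,b)_11: α=0, u≡10; β=2, v≡9 (mod 11); (10|11)=-1, (9|11)=+1; sign (−1)^0·-1^2·+1^0 = +1.
(a,b)_3: α=-4, u≡1; β=-11, v≡2 (mod 3); (1|3)=+1, (2|3)=-1; sign (−1)^0·+1^-11·-1^-4 = +1.
(a,b)_7: α=0, u≡1; β=1, v≡3 (mod 7); (1|7)=+1, (3|7)=-1; sign (−1)^0·+1^1·-1^0 = +1.
(a,b)_47: α=1, u≡30; β=0, v≡5 (mod 47); (30|47)=-1, (5|47)=-1; sign (−1)^0·-1^0·-1^1 = -1.
(a,b)_∞: sgn(-47)=−, sgn(29274)=+, so +1.
(a,b)_41: α=0, u≡12; β=1, v≡14 (mod 41); (12|41)=-1, (14|41)=-1; sign (−1)^0·-1^1·-1^0 = -1.
(a,b)_23: α=0, u≡10; β=2, v≡8 (mod 23); (10|23)=-1, (8|23)=+1; sign (−1)^0·-1^2·+1^0 = +1.
(a,b)_2: α=2, β=1; u≡1, v≡5 (mod 8); ε(u)ε(v)=0·0, αω(v)=2·1, βω(u)=1·0; sum ≡ 0  ⇒  +1.
(a,b)_17: α=-2, u≡13; β=1, v≡6 (mod 17); (13|17)=+1, (6|17)=-1; sign (−1)^0·+1^1·-1^-2 = +1.
(a,b)_29: α=0, u≡17; β=2, v≡23 (mod 29); (17|29)=-1, (23|29)=+1; sign (−1)^0·-1^2·+1^0 = +1.
(-47, 29274 / ℚ) ramifies at {41, 47}: a division algebra.

[41, 47]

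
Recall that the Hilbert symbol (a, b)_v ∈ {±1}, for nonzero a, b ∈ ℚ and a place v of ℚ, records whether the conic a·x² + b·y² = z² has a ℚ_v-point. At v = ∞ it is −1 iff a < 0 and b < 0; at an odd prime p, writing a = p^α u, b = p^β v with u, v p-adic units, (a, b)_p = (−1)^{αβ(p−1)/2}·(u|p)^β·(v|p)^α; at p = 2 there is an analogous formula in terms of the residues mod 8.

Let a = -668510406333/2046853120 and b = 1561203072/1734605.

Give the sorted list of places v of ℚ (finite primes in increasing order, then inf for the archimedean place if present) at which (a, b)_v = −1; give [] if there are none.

[7, 13]

(a, b) ≡ (-10010, 110) mod (ℚ^×)²; places V = {2, 3, 5, 7, 11, 13, 17, 19, 29, 31, ∞}.
(a,b)_17: α=2, u≡10; β=0, v≡15 (mod 17); (10|17)=-1, (15|17)=+1; sign (−1)^0·-1^0·+1^2 = +1.
(a,b)_7: α=3, u≡5; β=0, v≡6 (mod 7); (5|7)=-1, (6|7)=-1; sign (−1)^0·-1^0·-1^3 = -1.
(a,b)_5: α=-1, u≡3; β=-1, v≡2 (mod 5); (3|5)=-1, (2|5)=-1; sign (−1)^0·-1^-1·-1^-1 = +1.
(a,b)_31: α=-2, u≡29; β=-2, v≡24 (mod 31); (29|31)=-1, (24|31)=-1; sign (−1)^0·-1^-2·-1^-2 = +1.
(a,b)_11: α=1, u≡5; β=1, v≡2 (mod 11); (5|11)=+1, (2|11)=-1; sign (−1)^1·+1^1·-1^1 = +1.
(a,b)_13: α=-1, u≡3; β=2, v≡5 (mod 13); (3|13)=+1, (5|13)=-1; sign (−1)^0·+1^2·-1^-1 = -1.
(a,b)_2: α=-15, β=7; u≡3, v≡7 (mod 8); ε(u)ε(v)=1·1, αω(v)=-15·0, βω(u)=7·1; sum ≡ 0  ⇒  +1.
(a,b)_∞: sgn(-10010)=−, sgn(110)=+, so +1.
(a,b)_29: α=2, u≡6; β=0, v≡9 (mod 29); (6|29)=+1, (9|29)=+1; sign (−1)^0·+1^0·+1^2 = +1.
(a,b)_3: α=6, u≡1; β=8, v≡2 (mod 3); (1|3)=+1, (2|3)=-1; sign (−1)^0·+1^8·-1^6 = +1.
(a,b)_19: α=0, u≡12; β=-2, v≡12 (mod 19); (12|19)=-1, (12|19)=-1; sign (−1)^0·-1^-2·-1^0 = +1.
Ram(-10010, 110) = {7, 13}; no ℚ_7-point on the conic.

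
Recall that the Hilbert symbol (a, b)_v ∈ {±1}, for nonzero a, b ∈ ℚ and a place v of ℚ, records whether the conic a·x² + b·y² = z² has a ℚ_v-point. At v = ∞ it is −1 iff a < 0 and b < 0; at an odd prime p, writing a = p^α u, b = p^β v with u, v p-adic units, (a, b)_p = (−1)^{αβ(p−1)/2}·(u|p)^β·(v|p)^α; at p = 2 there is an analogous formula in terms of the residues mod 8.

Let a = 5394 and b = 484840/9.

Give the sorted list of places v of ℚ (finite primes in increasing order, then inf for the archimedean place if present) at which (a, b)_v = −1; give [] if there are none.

[2, 17, 29, 31]

(a, b) ≡ (5394, 121210) mod (ℚ^×)²; places V = {2, 3, 5, 17, 23, 29, 31, ∞}.
(a,b)_29: α=1, u≡12; β=0, v≡2 (mod 29); (12|29)=-1, (2|29)=-1; sign (−1)^0·-1^0·-1^1 = -1.
(a,b)_23: α=0, u≡12; β=1, v≡9 (mod 23); (12|23)=+1, (9|23)=+1; sign (−1)^0·+1^1·+1^0 = +1.
(a,b)_2: α=1, β=3; u≡1, v≡5 (mod 8); ε(u)ε(v)=0·0, αω(v)=1·1, βω(u)=3·0; sum ≡ 1  ⇒  -1.
(a,b)_17: α=0, u≡5; β=1, v≡5 (mod 17); (5|17)=-1, (5|17)=-1; sign (−1)^0·-1^1·-1^0 = -1.
(a,b)_∞: sgn(5394)=+, sgn(121210)=+, so +1.
(a,b)_3: α=1, u≡1; β=-2, v≡1 (mod 3); (1|3)=+1, (1|3)=+1; sign (−1)^0·+1^-2·+1^1 = +1.
(a,b)_31: α=1, u≡19; β=1, v≡19 (mod 31); (19|31)=+1, (19|31)=+1; sign (−1)^1·+1^1·+1^1 = -1.
(a,b)_5: α=0, u≡4; β=1, v≡2 (mod 5); (4|5)=+1, (2|5)=-1; sign (−1)^0·+1^1·-1^0 = +1.
|Ram(5394, 121210)| = 4, even; anisotropic at {2, 17, 29, 31}.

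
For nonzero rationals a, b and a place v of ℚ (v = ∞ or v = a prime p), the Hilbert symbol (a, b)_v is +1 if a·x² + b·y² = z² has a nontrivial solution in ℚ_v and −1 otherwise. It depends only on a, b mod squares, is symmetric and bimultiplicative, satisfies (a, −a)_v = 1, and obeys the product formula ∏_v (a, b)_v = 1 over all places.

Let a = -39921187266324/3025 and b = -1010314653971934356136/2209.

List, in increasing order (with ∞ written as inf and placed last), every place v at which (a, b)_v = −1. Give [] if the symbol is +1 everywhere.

[3, 7, 13, 29, 43, inf]

Mod squares: a ≡ -301, b ≡ -15834. Check v ∈ {∞, 2, 3, 5, 7, 11, 13, 23, 29, 43, 47, 53}.
v=23: a=23^2·(≡14), b=23^0·(≡6) mod 23; (14|23)=-1, (6|23)=+1; (−1)^{2·0·11}·(-1)^0·(+1)^2 = +1.
v=43: a=43^1·(≡24), b=43^2·(≡39) mod 43; (24|43)=+1, (39|43)=-1; (−1)^{1·2·21}·(+1)^2·(-1)^1 = -1.
v=5: a=5^-2·(≡1), b=5^0·(≡1) mod 5; (1|5)=+1, (1|5)=+1; (−1)^{-2·0·2}·(+1)^0·(+1)^-2 = +1.
v=2: v_2(a)=2, v_2(b)=3; units ≡ 3, 3 (mod 8); ε·ε+αω+βω = 1·1+2·1+3·1 ≡ 0  ⇒  (a,b)_2 = +1.
v=7: a=7^3·(≡3), b=7^5·(≡3) mod 7; (3|7)=-1, (3|7)=-1; (−1)^{3·5·3}·(-1)^5·(-1)^3 = -1.
v=11: a=11^-2·(≡7), b=11^0·(≡7) mod 11; (7|11)=-1, (7|11)=-1; (−1)^{-2·0·5}·(-1)^0·(-1)^-2 = +1.
v=∞: -301 < 0 and -15834 < 0  ⇒  (a,b)_∞ = -1.
v=47: a=47^0·(≡2), b=47^-2·(≡39) mod 47; (2|47)=+1, (39|47)=-1; (−1)^{0·-2·23}·(+1)^-2·(-1)^0 = +1.
v=53: a=53^0·(≡37), b=53^2·(≡16) mod 53; (37|53)=+1, (16|53)=+1; (−1)^{0·2·26}·(+1)^2·(+1)^0 = +1.
v=13: a=13^2·(≡7), b=13^3·(≡4) mod 13; (7|13)=-1, (4|13)=+1; (−1)^{2·3·6}·(-1)^3·(+1)^2 = -1.
v=29: a=29^2·(≡2), b=29^3·(≡22) mod 29; (2|29)=-1, (22|29)=+1; (−1)^{2·3·14}·(-1)^3·(+1)^2 = -1.
v=3: a=3^2·(≡2), b=3^3·(≡2) mod 3; (2|3)=-1, (2|3)=-1; (−1)^{2·3·1}·(-1)^3·(-1)^2 = -1.
(-301, -15834 / ℚ) ramifies at {3, 7, 13, 29, 43, ∞}: a division algebra.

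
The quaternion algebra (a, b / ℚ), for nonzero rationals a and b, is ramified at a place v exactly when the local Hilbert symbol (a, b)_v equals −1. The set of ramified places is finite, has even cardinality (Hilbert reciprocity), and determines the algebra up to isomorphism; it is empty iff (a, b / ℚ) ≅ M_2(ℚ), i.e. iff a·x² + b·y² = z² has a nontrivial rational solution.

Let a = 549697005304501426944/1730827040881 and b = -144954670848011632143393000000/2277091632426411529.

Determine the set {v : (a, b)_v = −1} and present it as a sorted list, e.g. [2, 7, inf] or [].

Mod squares: a ≡ 167739, b ≡ -897. Check v ∈ {∞, 2, 3, 5, 11, 13, 17, 19, 23, 31, 37, 53}.
v=17: a=17^3·(≡5), b=17^4·(≡2) mod 17; (5|17)=-1, (2|17)=+1; (−1)^{3·4·8}·(-1)^4·(+1)^3 = +1.
v=2: v_2(a)=8, v_2(b)=6; units ≡ 3, 7 (mod 8); ε·ε+αω+βω = 1·1+8·0+6·1 ≡ 1  ⇒  (a,b)_2 = -1.
v=∞: 167739 > 0 and -897 < 0  ⇒  (a,b)_∞ = +1.
v=37: a=37^-4·(≡22), b=37^-6·(≡21) mod 37; (22|37)=-1, (21|37)=+1; (−1)^{-4·-6·18}·(-1)^-6·(+1)^-4 = +1.
v=5: a=5^0·(≡4), b=5^6·(≡2) mod 5; (4|5)=+1, (2|5)=-1; (−1)^{0·6·2}·(+1)^6·(-1)^0 = +1.
v=19: a=19^4·(≡4), b=19^6·(≡14) mod 19; (4|19)=+1, (14|19)=-1; (−1)^{4·6·9}·(+1)^6·(-1)^4 = +1.
v=13: a=13^1·(≡6), b=13^1·(≡4) mod 13; (6|13)=-1, (4|13)=+1; (−1)^{1·1·6}·(-1)^1·(+1)^1 = -1.
v=53: a=53^2·(≡42), b=53^2·(≡25) mod 53; (42|53)=+1, (25|53)=+1; (−1)^{2·2·26}·(+1)^2·(+1)^2 = +1.
v=23: a=23^1·(≡6), b=23^1·(≡5) mod 23; (6|23)=+1, (5|23)=-1; (−1)^{1·1·11}·(+1)^1·(-1)^1 = +1.
v=11: a=11^3·(≡9), b=11^4·(≡4) mod 11; (9|11)=+1, (4|11)=+1; (−1)^{3·4·5}·(+1)^4·(+1)^3 = +1.
v=3: a=3^1·(≡2), b=3^1·(≡1) mod 3; (2|3)=-1, (1|3)=+1; (−1)^{1·1·1}·(-1)^1·(+1)^1 = +1.
v=31: a=31^-4·(≡3), b=31^-6·(≡28) mod 31; (3|31)=-1, (28|31)=+1; (−1)^{-4·-6·15}·(-1)^-6·(+1)^-4 = +1.
|Ram(167739, -897)| = 2, even; anisotropic at {2, 13}.

[2, 13]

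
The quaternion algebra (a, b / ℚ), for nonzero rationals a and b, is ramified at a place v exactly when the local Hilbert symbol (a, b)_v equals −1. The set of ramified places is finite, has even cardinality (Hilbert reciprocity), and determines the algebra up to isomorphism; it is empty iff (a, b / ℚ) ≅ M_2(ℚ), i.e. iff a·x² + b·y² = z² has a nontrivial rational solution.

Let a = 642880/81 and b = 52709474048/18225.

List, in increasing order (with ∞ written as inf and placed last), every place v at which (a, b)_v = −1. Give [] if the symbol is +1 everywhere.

Mod squares: a ≡ 205, b ≡ 287. Check v ∈ {∞, 2, 3, 5, 7, 11, 41}.
v=∞: 205 > 0 and 287 > 0  ⇒  (a,b)_∞ = +1.
v=41: a=41^1·(≡23), b=41^1·(≡11) mod 41; (23|41)=+1, (11|41)=-1; (−1)^{1·1·20}·(+1)^1·(-1)^1 = -1.
v=2: v_2(a)=6, v_2(b)=8; units ≡ 5, 7 (mod 8); ε·ε+αω+βω = 0·1+6·0+8·1 ≡ 0  ⇒  (a,b)_2 = +1.
v=5: a=5^1·(≡1), b=5^-2·(≡2) mod 5; (1|5)=+1, (2|5)=-1; (−1)^{1·-2·2}·(+1)^-2·(-1)^1 = -1.
v=11: a=11^0·(≡10), b=11^4·(≡9) mod 11; (10|11)=-1, (9|11)=+1; (−1)^{0·4·5}·(-1)^4·(+1)^0 = +1.
v=7: a=7^2·(≡4), b=7^3·(≡3) mod 7; (4|7)=+1, (3|7)=-1; (−1)^{2·3·3}·(+1)^3·(-1)^2 = +1.
v=3: a=3^-4·(≡1), b=3^-6·(≡2) mod 3; (1|3)=+1, (2|3)=-1; (−1)^{-4·-6·1}·(+1)^-6·(-1)^-4 = +1.
|Ram(205, 287)| = 2, even; anisotropic at {5, 41}.

[5, 41]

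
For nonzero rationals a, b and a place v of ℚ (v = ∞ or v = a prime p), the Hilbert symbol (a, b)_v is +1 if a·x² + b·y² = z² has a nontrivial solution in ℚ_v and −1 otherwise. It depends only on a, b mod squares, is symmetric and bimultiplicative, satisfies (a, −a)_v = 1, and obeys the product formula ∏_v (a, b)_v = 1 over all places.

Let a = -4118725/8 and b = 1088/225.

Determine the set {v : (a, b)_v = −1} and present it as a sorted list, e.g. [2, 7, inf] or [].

[23, 29]

(a, b) ≡ (-329498, 17) mod (ℚ^×)²; places V = {2, 3, 5, 13, 17, 19, 23, 29, ∞}.
(a,b)_29: α=1, u≡13; β=0, v≡2 (mod 29); (13|29)=+1, (2|29)=-1; sign (−1)^0·+1^0·-1^1 = -1.
(a,b)_13: α=1, u≡3; β=0, v≡12 (mod 13); (3|13)=+1, (12|13)=+1; sign (−1)^0·+1^0·+1^1 = +1.
(a,b)_3: α=0, u≡1; β=-2, v≡2 (mod 3); (1|3)=+1, (2|3)=-1; sign (−1)^0·+1^-2·-1^0 = +1.
(a,b)_2: α=-3, β=6; u≡3, v≡1 (mod 8); ε(u)ε(v)=1·0, αω(v)=-3·0, βω(u)=6·1; sum ≡ 0  ⇒  +1.
(a,b)_∞: sgn(-329498)=−, sgn(17)=+, so +1.
(a,b)_5: α=2, u≡2; β=-2, v≡2 (mod 5); (2|5)=-1, (2|5)=-1; sign (−1)^0·-1^-2·-1^2 = +1.
(a,b)_23: α=1, u≡9; β=0, v≡17 (mod 23); (9|23)=+1, (17|23)=-1; sign (−1)^0·+1^0·-1^1 = -1.
(a,b)_19: α=1, u≡9; β=0, v≡11 (mod 19); (9|19)=+1, (11|19)=+1; sign (−1)^0·+1^0·+1^1 = +1.
(a,b)_17: α=0, u≡15; β=1, v≡16 (mod 17); (15|17)=+1, (16|17)=+1; sign (−1)^0·+1^1·+1^0 = +1.
Ram(-329498, 17) = {23, 29}; no ℚ_23-point on the conic.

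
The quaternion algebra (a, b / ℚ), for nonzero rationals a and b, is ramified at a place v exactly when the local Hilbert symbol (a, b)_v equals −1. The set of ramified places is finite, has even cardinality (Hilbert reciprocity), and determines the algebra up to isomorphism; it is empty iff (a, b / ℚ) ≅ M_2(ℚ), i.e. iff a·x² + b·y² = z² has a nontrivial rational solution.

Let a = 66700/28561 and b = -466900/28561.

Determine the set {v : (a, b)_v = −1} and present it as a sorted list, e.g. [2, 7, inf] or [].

Mod squares: a ≡ 667, b ≡ -4669. Check v ∈ {∞, 2, 5, 7, 13, 23, 29}.
v=23: a=23^1·(≡18), b=23^1·(≡12) mod 23; (18|23)=+1, (12|23)=+1; (−1)^{1·1·11}·(+1)^1·(+1)^1 = -1.
v=7: a=7^0·(≡4), b=7^1·(≡3) mod 7; (4|7)=+1, (3|7)=-1; (−1)^{0·1·3}·(+1)^1·(-1)^0 = +1.
v=∞: 667 > 0 and -4669 < 0  ⇒  (a,b)_∞ = +1.
v=2: v_2(a)=2, v_2(b)=2; units ≡ 3, 3 (mod 8); ε·ε+αω+βω = 1·1+2·1+2·1 ≡ 1  ⇒  (a,b)_2 = -1.
v=13: a=13^-4·(≡10), b=13^-4·(≡8) mod 13; (10|13)=+1, (8|13)=-1; (−1)^{-4·-4·6}·(+1)^-4·(-1)^-4 = +1.
v=5: a=5^2·(≡3), b=5^2·(≡4) mod 5; (3|5)=-1, (4|5)=+1; (−1)^{2·2·2}·(-1)^2·(+1)^2 = +1.
v=29: a=29^1·(≡5), b=29^1·(≡23) mod 29; (5|29)=+1, (23|29)=+1; (−1)^{1·1·14}·(+1)^1·(+1)^1 = +1.
|Ram(667, -4669)| = 2, even; anisotropic at {2, 23}.

[2, 23]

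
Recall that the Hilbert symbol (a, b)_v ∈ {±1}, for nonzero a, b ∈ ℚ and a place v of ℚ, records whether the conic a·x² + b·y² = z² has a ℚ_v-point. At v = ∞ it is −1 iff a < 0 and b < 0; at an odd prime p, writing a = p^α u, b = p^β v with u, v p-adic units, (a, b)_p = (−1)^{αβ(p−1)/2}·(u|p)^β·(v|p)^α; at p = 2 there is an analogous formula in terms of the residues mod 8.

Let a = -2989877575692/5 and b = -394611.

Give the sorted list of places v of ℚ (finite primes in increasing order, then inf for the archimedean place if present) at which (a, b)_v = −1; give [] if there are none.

(a, b) ≡ (-41250615, -394611) mod (ℚ^×)²; places V = {2, 3, 5, 7, 19, 23, 29, 31, 43, ∞}.
(a,b)_5: α=-1, u≡3; β=0, v≡4 (mod 5); (3|5)=-1, (4|5)=+1; sign (−1)^0·-1^0·+1^-1 = +1.
(a,b)_2: α=2, β=0; u≡1, v≡5 (mod 8); ε(u)ε(v)=0·0, αω(v)=2·1, βω(u)=0·0; sum ≡ 0  ⇒  +1.
(a,b)_19: α=1, u≡4; β=1, v≡17 (mod 19); (4|19)=+1, (17|19)=+1; sign (−1)^1·+1^1·+1^1 = -1.
(a,b)_29: α=1, u≡12; β=0, v≡21 (mod 29); (12|29)=-1, (21|29)=-1; sign (−1)^0·-1^0·-1^1 = -1.
(a,b)_43: α=2, u≡36; β=1, v≡25 (mod 43); (36|43)=+1, (25|43)=+1; sign (−1)^0·+1^1·+1^2 = +1.
(a,b)_∞: sgn(-41250615)=−, sgn(-394611)=−, so -1.
(a,b)_3: α=1, u≡1; β=1, v≡1 (mod 3); (1|3)=+1, (1|3)=+1; sign (−1)^1·+1^1·+1^1 = -1.
(a,b)_7: α=3, u≡5; β=1, v≡5 (mod 7); (5|7)=-1, (5|7)=-1; sign (−1)^1·-1^1·-1^3 = -1.
(a,b)_31: α=1, u≡18; β=0, v≡19 (mod 31); (18|31)=+1, (19|31)=+1; sign (−1)^0·+1^0·+1^1 = +1.
(a,b)_23: α=1, u≡4; β=1, v≡1 (mod 23); (4|23)=+1, (1|23)=+1; sign (−1)^1·+1^1·+1^1 = -1.
Ram(-41250615, -394611) = {3, 7, 19, 23, 29, ∞}; no ℚ_3-point on the conic.

[3, 7, 19, 23, 29, inf]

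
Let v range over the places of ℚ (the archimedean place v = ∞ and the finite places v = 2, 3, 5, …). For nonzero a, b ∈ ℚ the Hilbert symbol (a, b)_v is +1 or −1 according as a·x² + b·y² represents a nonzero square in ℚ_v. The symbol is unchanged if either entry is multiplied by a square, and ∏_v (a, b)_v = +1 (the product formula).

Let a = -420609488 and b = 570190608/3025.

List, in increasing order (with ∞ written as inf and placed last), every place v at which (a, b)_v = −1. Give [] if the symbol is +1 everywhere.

Mod squares: a ≡ -26288093, b ≡ 3959657. Check v ∈ {∞, 2, 3, 5, 11, 13, 17, 19, 23, 31, 37, 41, 43}.
v=5: a=5^0·(≡2), b=5^-2·(≡3) mod 5; (2|5)=-1, (3|5)=-1; (−1)^{0·-2·2}·(-1)^-2·(-1)^0 = +1.
v=37: a=37^1·(≡19), b=37^0·(≡33) mod 37; (19|37)=-1, (33|37)=+1; (−1)^{1·0·18}·(-1)^0·(+1)^1 = +1.
v=31: a=31^1·(≡1), b=31^0·(≡30) mod 31; (1|31)=+1, (30|31)=-1; (−1)^{1·0·15}·(+1)^0·(-1)^1 = -1.
v=17: a=17^0·(≡7), b=17^1·(≡2) mod 17; (7|17)=-1, (2|17)=+1; (−1)^{0·1·8}·(-1)^1·(+1)^0 = -1.
v=23: a=23^0·(≡22), b=23^1·(≡2) mod 23; (22|23)=-1, (2|23)=+1; (−1)^{0·1·11}·(-1)^1·(+1)^0 = -1.
v=43: a=43^1·(≡24), b=43^0·(≡2) mod 43; (24|43)=+1, (2|43)=-1; (−1)^{1·0·21}·(+1)^0·(-1)^1 = -1.
v=∞: -26288093 < 0 and 3959657 > 0  ⇒  (a,b)_∞ = +1.
v=13: a=13^1·(≡6), b=13^1·(≡10) mod 13; (6|13)=-1, (10|13)=+1; (−1)^{1·1·6}·(-1)^1·(+1)^1 = -1.
v=41: a=41^1·(≡6), b=41^1·(≡17) mod 41; (6|41)=-1, (17|41)=-1; (−1)^{1·1·20}·(-1)^1·(-1)^1 = +1.
v=3: a=3^0·(≡1), b=3^2·(≡2) mod 3; (1|3)=+1, (2|3)=-1; (−1)^{0·2·1}·(+1)^2·(-1)^0 = +1.
v=19: a=19^0·(≡10), b=19^1·(≡16) mod 19; (10|19)=-1, (16|19)=+1; (−1)^{0·1·9}·(-1)^1·(+1)^0 = -1.
v=11: a=11^0·(≡9), b=11^-2·(≡3) mod 11; (9|11)=+1, (3|11)=+1; (−1)^{0·-2·5}·(+1)^-2·(+1)^0 = +1.
v=2: v_2(a)=4, v_2(b)=4; units ≡ 3, 1 (mod 8); ε·ε+αω+βω = 1·0+4·0+4·1 ≡ 0  ⇒  (a,b)_2 = +1.
|Ram(-26288093, 3959657)| = 6, even; anisotropic at {13, 17, 19, 23, 31, 43}.

[13, 17, 19, 23, 31, 43]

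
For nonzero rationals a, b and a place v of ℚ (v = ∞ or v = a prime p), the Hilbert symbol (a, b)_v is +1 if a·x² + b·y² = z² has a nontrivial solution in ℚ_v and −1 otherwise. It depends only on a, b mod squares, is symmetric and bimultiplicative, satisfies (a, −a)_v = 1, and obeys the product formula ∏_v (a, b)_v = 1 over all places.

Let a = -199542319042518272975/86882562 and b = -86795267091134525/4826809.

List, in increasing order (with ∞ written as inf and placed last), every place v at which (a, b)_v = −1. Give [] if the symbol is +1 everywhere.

(a, b) ≡ (-238, -2261) mod (ℚ^×)²; places V = {2, 3, 5, 7, 11, 13, 17, 19, ∞}.
(a,b)_2: α=-1, β=0; u≡1, v≡3 (mod 8); ε(u)ε(v)=0·1, αω(v)=-1·1, βω(u)=0·0; sum ≡ 1  ⇒  -1.
(a,b)_3: α=-2, u≡2; β=0, v≡1 (mod 3); (2|3)=-1, (1|3)=+1; sign (−1)^0·-1^0·+1^-2 = +1.
(a,b)_13: α=-6, u≡3; β=-6, v≡12 (mod 13); (3|13)=+1, (12|13)=+1; sign (−1)^0·+1^-6·+1^-6 = +1.
(a,b)_17: α=1, u≡3; β=1, v≡5 (mod 17); (3|17)=-1, (5|17)=-1; sign (−1)^0·-1^1·-1^1 = +1.
(a,b)_7: α=5, u≡2; β=5, v≡5 (mod 7); (2|7)=+1, (5|7)=-1; sign (−1)^1·+1^5·-1^5 = +1.
(a,b)_5: α=2, u≡3; β=2, v≡1 (mod 5); (3|5)=-1, (1|5)=+1; sign (−1)^0·-1^2·+1^2 = +1.
(a,b)_11: α=8, u≡9; β=6, v≡1 (mod 11); (9|11)=+1, (1|11)=+1; sign (−1)^0·+1^6·+1^8 = +1.
(a,b)_∞: sgn(-238)=−, sgn(-2261)=−, so -1.
(a,b)_19: α=4, u≡11; β=3, v≡12 (mod 19); (11|19)=+1, (12|19)=-1; sign (−1)^0·+1^3·-1^4 = +1.
|Ram(-238, -2261)| = 2, even; anisotropic at {2, ∞}.

[2, inf]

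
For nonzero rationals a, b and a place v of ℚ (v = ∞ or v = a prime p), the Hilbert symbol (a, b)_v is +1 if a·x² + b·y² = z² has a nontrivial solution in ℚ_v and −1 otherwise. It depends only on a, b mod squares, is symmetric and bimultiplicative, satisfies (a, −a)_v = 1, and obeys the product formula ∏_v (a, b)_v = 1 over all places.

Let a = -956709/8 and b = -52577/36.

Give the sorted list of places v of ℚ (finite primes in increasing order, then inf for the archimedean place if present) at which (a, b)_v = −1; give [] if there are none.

[2, 29, 37, inf]

Mod squares: a ≡ -1258, b ≡ -1073. Check v ∈ {∞, 2, 3, 7, 13, 17, 29, 37}.
v=∞: -1258 < 0 and -1073 < 0  ⇒  (a,b)_∞ = -1.
v=2: v_2(a)=-3, v_2(b)=-2; units ≡ 3, 7 (mod 8); ε·ε+αω+βω = 1·1+-3·0+-2·1 ≡ 1  ⇒  (a,b)_2 = -1.
v=37: a=37^1·(≡10), b=37^1·(≡15) mod 37; (10|37)=+1, (15|37)=-1; (−1)^{1·1·18}·(+1)^1·(-1)^1 = -1.
v=7: a=7^0·(≡2), b=7^2·(≡5) mod 7; (2|7)=+1, (5|7)=-1; (−1)^{0·2·3}·(+1)^2·(-1)^0 = +1.
v=17: a=17^1·(≡14), b=17^0·(≡2) mod 17; (14|17)=-1, (2|17)=+1; (−1)^{1·0·8}·(-1)^0·(+1)^1 = +1.
v=13: a=13^2·(≡9), b=13^0·(≡6) mod 13; (9|13)=+1, (6|13)=-1; (−1)^{2·0·6}·(+1)^0·(-1)^2 = +1.
v=3: a=3^2·(≡2), b=3^-2·(≡1) mod 3; (2|3)=-1, (1|3)=+1; (−1)^{2·-2·1}·(-1)^-2·(+1)^2 = +1.
v=29: a=29^0·(≡11), b=29^1·(≡2) mod 29; (11|29)=-1, (2|29)=-1; (−1)^{0·1·14}·(-1)^1·(-1)^0 = -1.
(-1258, -1073 / ℚ) ramifies at {2, 29, 37, ∞}: a division algebra.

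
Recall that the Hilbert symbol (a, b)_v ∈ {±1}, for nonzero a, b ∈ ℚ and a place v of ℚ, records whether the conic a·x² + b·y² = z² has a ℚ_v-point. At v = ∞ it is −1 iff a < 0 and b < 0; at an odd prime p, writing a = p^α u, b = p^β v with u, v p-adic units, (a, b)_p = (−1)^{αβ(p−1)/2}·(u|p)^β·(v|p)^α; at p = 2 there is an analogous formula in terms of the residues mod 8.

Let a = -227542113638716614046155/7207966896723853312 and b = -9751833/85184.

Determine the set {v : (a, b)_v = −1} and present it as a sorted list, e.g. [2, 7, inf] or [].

(a, b) ≡ (-15015, -3003) mod (ℚ^×)²; places V = {2, 3, 5, 7, 11, 13, 19, 23, ∞}.
(a,b)_11: α=3, u≡6; β=-3, v≡7 (mod 11); (6|11)=-1, (7|11)=-1; sign (−1)^1·-1^-3·-1^3 = -1.
(a,b)_13: α=-3, u≡8; β=1, v≡3 (mod 13); (8|13)=-1, (3|13)=+1; sign (−1)^0·-1^1·+1^-3 = -1.
(a,b)_2: α=-34, β=-6; u≡1, v≡5 (mod 8); ε(u)ε(v)=0·0, αω(v)=-34·1, βω(u)=-6·0; sum ≡ 0  ⇒  +1.
(a,b)_∞: sgn(-15015)=−, sgn(-3003)=−, so -1.
(a,b)_3: α=25, u≡2; β=7, v≡1 (mod 3); (2|3)=-1, (1|3)=+1; sign (−1)^1·-1^7·+1^25 = +1.
(a,b)_19: α=-2, u≡18; β=0, v≡18 (mod 19); (18|19)=-1, (18|19)=-1; sign (−1)^0·-1^0·-1^-2 = +1.
(a,b)_5: α=1, u≡2; β=0, v≡3 (mod 5); (2|5)=-1, (3|5)=-1; sign (−1)^0·-1^0·-1^1 = -1.
(a,b)_7: α=9, u≡2; β=3, v≡3 (mod 7); (2|7)=+1, (3|7)=-1; sign (−1)^1·+1^3·-1^9 = +1.
(a,b)_23: α=-2, u≡16; β=0, v≡5 (mod 23); (16|23)=+1, (5|23)=-1; sign (−1)^0·+1^0·-1^-2 = +1.
(-15015, -3003 / ℚ) ramifies at {5, 11, 13, ∞}: a division algebra.

[5, 11, 13, inf]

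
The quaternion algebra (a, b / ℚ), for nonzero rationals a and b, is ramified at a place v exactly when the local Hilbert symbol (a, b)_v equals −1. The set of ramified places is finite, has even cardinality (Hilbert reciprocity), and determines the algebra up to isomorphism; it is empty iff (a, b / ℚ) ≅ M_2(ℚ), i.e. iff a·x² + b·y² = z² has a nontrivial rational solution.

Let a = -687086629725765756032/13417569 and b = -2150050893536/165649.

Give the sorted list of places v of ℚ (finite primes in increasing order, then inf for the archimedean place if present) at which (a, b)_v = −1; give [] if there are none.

(a, b) ≡ (-2, -3260894) mod (ℚ^×)²; places V = {2, 3, 7, 11, 13, 19, 23, 29, 37, 41, ∞}.
(a,b)_∞: sgn(-2)=−, sgn(-3260894)=−, so -1.
(a,b)_13: α=2, u≡8; β=1, v≡3 (mod 13); (8|13)=-1, (3|13)=+1; sign (−1)^0·-1^1·+1^2 = -1.
(a,b)_41: α=2, u≡37; β=1, v≡29 (mod 41); (37|41)=+1, (29|41)=-1; sign (−1)^0·+1^1·-1^2 = +1.
(a,b)_2: α=7, β=5; u≡7, v≡1 (mod 8); ε(u)ε(v)=1·0, αω(v)=7·0, βω(u)=5·0; sum ≡ 0  ⇒  +1.
(a,b)_11: α=-2, u≡9; β=-2, v≡3 (mod 11); (9|11)=+1, (3|11)=+1; sign (−1)^0·+1^-2·+1^-2 = +1.
(a,b)_29: α=2, u≡14; β=2, v≡11 (mod 29); (14|29)=-1, (11|29)=-1; sign (−1)^0·-1^2·-1^2 = +1.
(a,b)_3: α=-4, u≡1; β=0, v≡1 (mod 3); (1|3)=+1, (1|3)=+1; sign (−1)^0·+1^0·+1^-4 = +1.
(a,b)_23: α=2, u≡5; β=1, v≡17 (mod 23); (5|23)=-1, (17|23)=-1; sign (−1)^0·-1^1·-1^2 = -1.
(a,b)_37: α=-2, u≡32; β=-2, v≡33 (mod 37); (32|37)=-1, (33|37)=+1; sign (−1)^0·-1^-2·+1^-2 = +1.
(a,b)_7: α=6, u≡6; β=3, v≡2 (mod 7); (6|7)=-1, (2|7)=+1; sign (−1)^0·-1^3·+1^6 = -1.
(a,b)_19: α=2, u≡6; β=1, v≡9 (mod 19); (6|19)=+1, (9|19)=+1; sign (−1)^0·+1^1·+1^2 = +1.
|Ram(-2, -3260894)| = 4, even; anisotropic at {7, 13, 23, ∞}.

[7, 13, 23, inf]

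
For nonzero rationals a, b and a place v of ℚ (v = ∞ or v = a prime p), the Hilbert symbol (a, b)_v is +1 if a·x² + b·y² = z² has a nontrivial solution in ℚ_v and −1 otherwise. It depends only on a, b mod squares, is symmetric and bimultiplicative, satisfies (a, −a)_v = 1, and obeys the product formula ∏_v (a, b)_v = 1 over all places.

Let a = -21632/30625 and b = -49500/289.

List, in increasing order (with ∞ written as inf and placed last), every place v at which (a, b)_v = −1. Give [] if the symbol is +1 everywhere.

Mod squares: a ≡ -2, b ≡ -55. Check v ∈ {∞, 2, 3, 5, 7, 11, 13, 17}.
v=17: a=17^0·(≡16), b=17^-2·(≡4) mod 17; (16|17)=+1, (4|17)=+1; (−1)^{0·-2·8}·(+1)^-2·(+1)^0 = +1.
v=11: a=11^0·(≡5), b=11^1·(≡7) mod 11; (5|11)=+1, (7|11)=-1; (−1)^{0·1·5}·(+1)^1·(-1)^0 = +1.
v=7: a=7^-2·(≡6), b=7^0·(≡2) mod 7; (6|7)=-1, (2|7)=+1; (−1)^{-2·0·3}·(-1)^0·(+1)^-2 = +1.
v=∞: -2 < 0 and -55 < 0  ⇒  (a,b)_∞ = -1.
v=3: a=3^0·(≡1), b=3^2·(≡2) mod 3; (1|3)=+1, (2|3)=-1; (−1)^{0·2·1}·(+1)^2·(-1)^0 = +1.
v=5: a=5^-4·(≡2), b=5^3·(≡1) mod 5; (2|5)=-1, (1|5)=+1; (−1)^{-4·3·2}·(-1)^3·(+1)^-4 = -1.
v=13: a=13^2·(≡8), b=13^0·(≡10) mod 13; (8|13)=-1, (10|13)=+1; (−1)^{2·0·6}·(-1)^0·(+1)^2 = +1.
v=2: v_2(a)=7, v_2(b)=2; units ≡ 7, 1 (mod 8); ε·ε+αω+βω = 1·0+7·0+2·0 ≡ 0  ⇒  (a,b)_2 = +1.
Ram(-2, -55) = {5, ∞}; no ℚ_5-point on the conic.

[5, inf]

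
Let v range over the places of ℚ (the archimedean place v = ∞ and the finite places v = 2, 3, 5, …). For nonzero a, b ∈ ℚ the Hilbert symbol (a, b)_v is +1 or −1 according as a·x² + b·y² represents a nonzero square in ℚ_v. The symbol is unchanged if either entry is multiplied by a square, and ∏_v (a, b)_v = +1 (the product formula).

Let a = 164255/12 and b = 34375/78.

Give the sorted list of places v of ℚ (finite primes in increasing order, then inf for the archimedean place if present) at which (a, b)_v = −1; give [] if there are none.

[2, 3, 7, 13]

Mod squares: a ≡ 1365, b ≡ 4290. Check v ∈ {∞, 2, 3, 5, 7, 11, 13, 19}.
v=2: v_2(a)=-2, v_2(b)=-1; units ≡ 5, 1 (mod 8); ε·ε+αω+βω = 0·0+-2·0+-1·1 ≡ 1  ⇒  (a,b)_2 = -1.
v=∞: 1365 > 0 and 4290 > 0  ⇒  (a,b)_∞ = +1.
v=19: a=19^2·(≡11), b=19^0·(≡2) mod 19; (11|19)=+1, (2|19)=-1; (−1)^{2·0·9}·(+1)^0·(-1)^2 = +1.
v=7: a=7^1·(≡3), b=7^0·(≡5) mod 7; (3|7)=-1, (5|7)=-1; (−1)^{1·0·3}·(-1)^0·(-1)^1 = -1.
v=3: a=3^-1·(≡2), b=3^-1·(≡2) mod 3; (2|3)=-1, (2|3)=-1; (−1)^{-1·-1·1}·(-1)^-1·(-1)^-1 = -1.
v=13: a=13^1·(≡1), b=13^-1·(≡7) mod 13; (1|13)=+1, (7|13)=-1; (−1)^{1·-1·6}·(+1)^-1·(-1)^1 = -1.
v=11: a=11^0·(≡3), b=11^1·(≡1) mod 11; (3|11)=+1, (1|11)=+1; (−1)^{0·1·5}·(+1)^1·(+1)^0 = +1.
v=5: a=5^1·(≡3), b=5^5·(≡2) mod 5; (3|5)=-1, (2|5)=-1; (−1)^{1·5·2}·(-1)^5·(-1)^1 = +1.
(1365, 4290 / ℚ) ramifies at {2, 3, 7, 13}: a division algebra.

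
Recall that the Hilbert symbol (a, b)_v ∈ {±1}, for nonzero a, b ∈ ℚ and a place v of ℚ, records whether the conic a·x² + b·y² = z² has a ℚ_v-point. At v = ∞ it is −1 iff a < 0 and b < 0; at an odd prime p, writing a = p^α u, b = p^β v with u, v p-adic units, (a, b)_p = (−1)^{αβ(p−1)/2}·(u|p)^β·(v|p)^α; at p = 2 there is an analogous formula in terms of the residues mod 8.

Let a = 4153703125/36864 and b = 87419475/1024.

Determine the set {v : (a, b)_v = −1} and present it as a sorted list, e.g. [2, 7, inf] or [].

(a, b) ≡ (13, 19) mod (ℚ^×)²; places V = {2, 3, 5, 11, 13, 19, ∞}.
(a,b)_19: α=0, u≡14; β=1, v≡17 (mod 19); (14|19)=-1, (17|19)=+1; sign (−1)^0·-1^1·+1^0 = -1.
(a,b)_11: α=2, u≡6; β=2, v≡6 (mod 11); (6|11)=-1, (6|11)=-1; sign (−1)^0·-1^2·-1^2 = +1.
(a,b)_2: α=-12, β=-10; u≡5, v≡3 (mod 8); ε(u)ε(v)=0·1, αω(v)=-12·1, βω(u)=-10·1; sum ≡ 0  ⇒  +1.
(a,b)_∞: sgn(13)=+, sgn(19)=+, so +1.
(a,b)_3: α=-2, u≡1; β=2, v≡1 (mod 3); (1|3)=+1, (1|3)=+1; sign (−1)^0·+1^2·+1^-2 = +1.
(a,b)_5: α=6, u≡3; β=2, v≡1 (mod 5); (3|5)=-1, (1|5)=+1; sign (−1)^0·-1^2·+1^6 = +1.
(a,b)_13: α=3, u≡1; β=2, v≡7 (mod 13); (1|13)=+1, (7|13)=-1; sign (−1)^0·+1^2·-1^3 = -1.
|Ram(13, 19)| = 2, even; anisotropic at {13, 19}.

[13, 19]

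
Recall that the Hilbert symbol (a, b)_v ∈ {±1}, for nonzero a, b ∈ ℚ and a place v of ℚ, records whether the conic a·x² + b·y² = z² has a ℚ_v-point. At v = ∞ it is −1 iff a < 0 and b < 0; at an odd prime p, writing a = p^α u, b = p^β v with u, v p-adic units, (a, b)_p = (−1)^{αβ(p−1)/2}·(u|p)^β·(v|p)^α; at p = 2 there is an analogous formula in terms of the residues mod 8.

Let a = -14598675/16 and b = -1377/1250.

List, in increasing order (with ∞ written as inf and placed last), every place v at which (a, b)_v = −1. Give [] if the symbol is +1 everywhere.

[2, 13, 17, inf]

Mod squares: a ≡ -64883, b ≡ -34. Check v ∈ {∞, 2, 3, 5, 7, 13, 17, 23, 31}.
v=3: a=3^2·(≡1), b=3^4·(≡2) mod 3; (1|3)=+1, (2|3)=-1; (−1)^{2·4·1}·(+1)^4·(-1)^2 = +1.
v=∞: -64883 < 0 and -34 < 0  ⇒  (a,b)_∞ = -1.
v=17: a=17^0·(≡10), b=17^1·(≡8) mod 17; (10|17)=-1, (8|17)=+1; (−1)^{0·1·8}·(-1)^1·(+1)^0 = -1.
v=5: a=5^2·(≡3), b=5^-4·(≡4) mod 5; (3|5)=-1, (4|5)=+1; (−1)^{2·-4·2}·(-1)^-4·(+1)^2 = +1.
v=31: a=31^1·(≡23), b=31^0·(≡8) mod 31; (23|31)=-1, (8|31)=+1; (−1)^{1·0·15}·(-1)^0·(+1)^1 = +1.
v=2: v_2(a)=-4, v_2(b)=-1; units ≡ 5, 7 (mod 8); ε·ε+αω+βω = 0·1+-4·0+-1·1 ≡ 1  ⇒  (a,b)_2 = -1.
v=23: a=23^1·(≡9), b=23^0·(≡9) mod 23; (9|23)=+1, (9|23)=+1; (−1)^{1·0·11}·(+1)^0·(+1)^1 = +1.
v=13: a=13^1·(≡10), b=13^0·(≡7) mod 13; (10|13)=+1, (7|13)=-1; (−1)^{1·0·6}·(+1)^0·(-1)^1 = -1.
v=7: a=7^1·(≡3), b=7^0·(≡4) mod 7; (3|7)=-1, (4|7)=+1; (−1)^{1·0·3}·(-1)^0·(+1)^1 = +1.
(-64883, -34 / ℚ) ramifies at {2, 13, 17, ∞}: a division algebra.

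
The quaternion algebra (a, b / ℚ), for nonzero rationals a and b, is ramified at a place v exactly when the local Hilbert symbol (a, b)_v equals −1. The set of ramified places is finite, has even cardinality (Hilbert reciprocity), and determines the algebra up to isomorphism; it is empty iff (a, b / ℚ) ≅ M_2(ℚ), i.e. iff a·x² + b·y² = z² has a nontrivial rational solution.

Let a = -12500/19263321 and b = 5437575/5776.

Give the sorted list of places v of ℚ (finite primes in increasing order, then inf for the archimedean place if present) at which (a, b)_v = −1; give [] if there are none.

[2, 5, 11, 13]

(a, b) ≡ (-5, 143) mod (ℚ^×)²; places V = {2, 3, 5, 7, 11, 13, 19, ∞}.
(a,b)_3: α=-2, u≡1; β=2, v≡2 (mod 3); (1|3)=+1, (2|3)=-1; sign (−1)^0·+1^2·-1^-2 = +1.
(a,b)_11: α=-2, u≡2; β=1, v≡7 (mod 11); (2|11)=-1, (7|11)=-1; sign (−1)^0·-1^1·-1^-2 = -1.
(a,b)_7: α=-2, u≡1; β=0, v≡3 (mod 7); (1|7)=+1, (3|7)=-1; sign (−1)^0·+1^0·-1^-2 = +1.
(a,b)_2: α=2, β=-4; u≡3, v≡7 (mod 8); ε(u)ε(v)=1·1, αω(v)=2·0, βω(u)=-4·1; sum ≡ 1  ⇒  -1.
(a,b)_5: α=5, u≡1; β=2, v≡3 (mod 5); (1|5)=+1, (3|5)=-1; sign (−1)^0·+1^2·-1^5 = -1.
(a,b)_∞: sgn(-5)=−, sgn(143)=+, so +1.
(a,b)_13: α=0, u≡7; β=3, v≡11 (mod 13); (7|13)=-1, (11|13)=-1; sign (−1)^0·-1^3·-1^0 = -1.
(a,b)_19: α=-2, u≡15; β=-2, v≡18 (mod 19); (15|19)=-1, (18|19)=-1; sign (−1)^0·-1^-2·-1^-2 = +1.
(-5, 143 / ℚ) ramifies at {2, 5, 11, 13}: a division algebra.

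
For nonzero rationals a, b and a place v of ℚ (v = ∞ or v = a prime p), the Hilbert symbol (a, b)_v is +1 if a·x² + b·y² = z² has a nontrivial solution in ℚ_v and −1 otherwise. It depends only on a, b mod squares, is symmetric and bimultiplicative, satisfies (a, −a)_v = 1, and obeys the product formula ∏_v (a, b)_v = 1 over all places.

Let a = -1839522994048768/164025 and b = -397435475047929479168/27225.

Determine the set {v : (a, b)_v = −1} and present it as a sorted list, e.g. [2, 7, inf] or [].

(a, b) ≡ (-7, -289478) mod (ℚ^×)²; places V = {2, 3, 5, 7, 11, 23, 29, 31, ∞}.
(a,b)_31: α=2, u≡13; β=3, v≡22 (mod 31); (13|31)=-1, (22|31)=-1; sign (−1)^0·-1^3·-1^2 = -1.
(a,b)_29: α=2, u≡7; β=3, v≡22 (mod 29); (7|29)=+1, (22|29)=+1; sign (−1)^0·+1^3·+1^2 = +1.
(a,b)_∞: sgn(-7)=−, sgn(-289478)=−, so -1.
(a,b)_3: α=-8, u≡2; β=-2, v≡1 (mod 3); (2|3)=-1, (1|3)=+1; sign (−1)^0·-1^-2·+1^-8 = +1.
(a,b)_11: α=0, u≡4; β=-2, v≡3 (mod 11); (4|11)=+1, (3|11)=+1; sign (−1)^0·+1^-2·+1^0 = +1.
(a,b)_23: α=2, u≡6; β=3, v≡18 (mod 23); (6|23)=+1, (18|23)=+1; sign (−1)^0·+1^3·+1^2 = +1.
(a,b)_2: α=8, β=17; u≡1, v≡5 (mod 8); ε(u)ε(v)=0·0, αω(v)=8·1, βω(u)=17·0; sum ≡ 0  ⇒  +1.
(a,b)_5: α=-2, u≡2; β=-2, v≡3 (mod 5); (2|5)=-1, (3|5)=-1; sign (−1)^0·-1^-2·-1^-2 = +1.
(a,b)_7: α=5, u≡3; β=3, v≡2 (mod 7); (3|7)=-1, (2|7)=+1; sign (−1)^1·-1^3·+1^5 = +1.
|Ram(-7, -289478)| = 2, even; anisotropic at {31, ∞}.

[31, inf]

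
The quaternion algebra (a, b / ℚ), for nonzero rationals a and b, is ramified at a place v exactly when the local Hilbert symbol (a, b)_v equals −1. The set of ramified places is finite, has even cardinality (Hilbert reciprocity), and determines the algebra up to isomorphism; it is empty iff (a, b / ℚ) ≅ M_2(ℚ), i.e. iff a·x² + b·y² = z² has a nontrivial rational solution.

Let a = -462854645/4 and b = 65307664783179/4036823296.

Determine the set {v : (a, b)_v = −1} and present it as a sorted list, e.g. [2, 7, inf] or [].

(a, b) ≡ (-3825245, 24531) mod (ℚ^×)²; places V = {2, 3, 5, 7, 11, 13, 17, 19, 23, 29, 31, 37, ∞}.
(a,b)_23: α=1, u≡20; β=0, v≡12 (mod 23); (20|23)=-1, (12|23)=+1; sign (−1)^0·-1^0·+1^1 = +1.
(a,b)_29: α=1, u≡20; β=0, v≡17 (mod 29); (20|29)=+1, (17|29)=-1; sign (−1)^0·+1^0·-1^1 = -1.
(a,b)_31: α=1, u≡19; β=0, v≡14 (mod 31); (19|31)=+1, (14|31)=+1; sign (−1)^0·+1^0·+1^1 = +1.
(a,b)_7: α=0, u≡5; β=4, v≡3 (mod 7); (5|7)=-1, (3|7)=-1; sign (−1)^0·-1^4·-1^0 = +1.
(a,b)_5: α=1, u≡4; β=0, v≡4 (mod 5); (4|5)=+1, (4|5)=+1; sign (−1)^0·+1^0·+1^1 = +1.
(a,b)_∞: sgn(-3825245)=−, sgn(24531)=+, so +1.
(a,b)_37: α=1, u≡1; β=1, v≡30 (mod 37); (1|37)=+1, (30|37)=+1; sign (−1)^0·+1^1·+1^1 = +1.
(a,b)_13: α=0, u≡5; β=3, v≡7 (mod 13); (5|13)=-1, (7|13)=-1; sign (−1)^0·-1^3·-1^0 = -1.
(a,b)_11: α=2, u≡4; β=-2, v≡5 (mod 11); (4|11)=+1, (5|11)=+1; sign (−1)^0·+1^-2·+1^2 = +1.
(a,b)_17: α=0, u≡5; β=1, v≡4 (mod 17); (5|17)=-1, (4|17)=+1; sign (−1)^0·-1^1·+1^0 = -1.
(a,b)_2: α=-2, β=-8; u≡3, v≡3 (mod 8); ε(u)ε(v)=1·1, αω(v)=-2·1, βω(u)=-8·1; sum ≡ 1  ⇒  -1.
(a,b)_3: α=0, u≡1; β=9, v≡2 (mod 3); (1|3)=+1, (2|3)=-1; sign (−1)^0·+1^9·-1^0 = +1.
(a,b)_19: α=0, u≡1; β=-4, v≡10 (mod 19); (1|19)=+1, (10|19)=-1; sign (−1)^0·+1^-4·-1^0 = +1.
(-3825245, 24531 / ℚ) ramifies at {2, 13, 17, 29}: a division algebra.

[2, 13, 17, 29]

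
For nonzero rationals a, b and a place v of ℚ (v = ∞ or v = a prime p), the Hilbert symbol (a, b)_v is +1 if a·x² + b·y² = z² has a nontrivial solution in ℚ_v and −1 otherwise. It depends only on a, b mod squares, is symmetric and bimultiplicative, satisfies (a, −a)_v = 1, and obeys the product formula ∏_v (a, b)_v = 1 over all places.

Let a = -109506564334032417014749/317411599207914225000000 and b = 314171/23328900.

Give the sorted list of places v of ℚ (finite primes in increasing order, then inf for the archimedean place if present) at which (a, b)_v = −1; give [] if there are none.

Mod squares: a ≡ -46189, b ≡ 11. Check v ∈ {∞, 2, 3, 5, 7, 11, 13, 17, 19, 23, 29}.
v=3: a=3^-6·(≡2), b=3^-2·(≡2) mod 3; (2|3)=-1, (2|3)=-1; (−1)^{-6·-2·1}·(-1)^-2·(-1)^-6 = +1.
v=29: a=29^2·(≡3), b=29^0·(≡3) mod 29; (3|29)=-1, (3|29)=-1; (−1)^{2·0·14}·(-1)^0·(-1)^2 = +1.
v=∞: -46189 < 0 and 11 > 0  ⇒  (a,b)_∞ = +1.
v=19: a=19^1·(≡4), b=19^0·(≡17) mod 19; (4|19)=+1, (17|19)=+1; (−1)^{1·0·9}·(+1)^0·(+1)^1 = +1.
v=2: v_2(a)=-6, v_2(b)=-2; units ≡ 3, 3 (mod 8); ε·ε+αω+βω = 1·1+-6·1+-2·1 ≡ 1  ⇒  (a,b)_2 = -1.
v=7: a=7^-6·(≡2), b=7^-2·(≡2) mod 7; (2|7)=+1, (2|7)=+1; (−1)^{-6·-2·3}·(+1)^-2·(+1)^-6 = +1.
v=11: a=11^3·(≡9), b=11^1·(≡5) mod 11; (9|11)=+1, (5|11)=+1; (−1)^{3·1·5}·(+1)^1·(+1)^3 = -1.
v=5: a=5^-8·(≡1), b=5^-2·(≡1) mod 5; (1|5)=+1, (1|5)=+1; (−1)^{-8·-2·2}·(+1)^-2·(+1)^-8 = +1.
v=23: a=23^-6·(≡4), b=23^-2·(≡22) mod 23; (4|23)=+1, (22|23)=-1; (−1)^{-6·-2·11}·(+1)^-2·(-1)^-6 = +1.
v=13: a=13^13·(≡12), b=13^4·(≡5) mod 13; (12|13)=+1, (5|13)=-1; (−1)^{13·4·6}·(+1)^4·(-1)^13 = -1.
v=17: a=17^1·(≡7), b=17^0·(≡7) mod 17; (7|17)=-1, (7|17)=-1; (−1)^{1·0·8}·(-1)^0·(-1)^1 = -1.
(-46189, 11 / ℚ) ramifies at {2, 11, 13, 17}: a division algebra.

[2, 11, 13, 17]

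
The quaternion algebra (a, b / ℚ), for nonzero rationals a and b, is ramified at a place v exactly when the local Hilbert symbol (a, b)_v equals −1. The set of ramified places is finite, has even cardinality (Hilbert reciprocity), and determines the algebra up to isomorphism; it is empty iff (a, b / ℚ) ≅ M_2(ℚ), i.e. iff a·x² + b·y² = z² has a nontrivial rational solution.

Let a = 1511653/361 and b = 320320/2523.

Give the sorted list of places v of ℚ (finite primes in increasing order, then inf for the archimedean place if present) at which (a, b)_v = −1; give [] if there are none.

(a, b) ≡ (13, 15015) mod (ℚ^×)²; places V = {2, 3, 5, 7, 11, 13, 19, 29, 31, ∞}.
(a,b)_29: α=0, u≡20; β=-2, v≡5 (mod 29); (20|29)=+1, (5|29)=+1; sign (−1)^0·+1^-2·+1^0 = +1.
(a,b)_11: α=2, u≡7; β=1, v≡9 (mod 11); (7|11)=-1, (9|11)=+1; sign (−1)^0·-1^1·+1^2 = -1.
(a,b)_∞: sgn(13)=+, sgn(15015)=+, so +1.
(a,b)_7: α=0, u≡6; β=1, v≡5 (mod 7); (6|7)=-1, (5|7)=-1; sign (−1)^0·-1^1·-1^0 = -1.
(a,b)_13: α=1, u≡10; β=1, v≡5 (mod 13); (10|13)=+1, (5|13)=-1; sign (−1)^0·+1^1·-1^1 = -1.
(a,b)_19: α=-2, u≡13; β=0, v≡5 (mod 19); (13|19)=-1, (5|19)=+1; sign (−1)^0·-1^0·+1^-2 = +1.
(a,b)_3: α=0, u≡1; β=-1, v≡1 (mod 3); (1|3)=+1, (1|3)=+1; sign (−1)^0·+1^-1·+1^0 = +1.
(a,b)_5: α=0, u≡3; β=1, v≡3 (mod 5); (3|5)=-1, (3|5)=-1; sign (−1)^0·-1^1·-1^0 = -1.
(a,b)_2: α=0, β=6; u≡5, v≡7 (mod 8); ε(u)ε(v)=0·1, αω(v)=0·0, βω(u)=6·1; sum ≡ 0  ⇒  +1.
(a,b)_31: α=2, u≡12; β=0, v≡23 (mod 31); (12|31)=-1, (23|31)=-1; sign (−1)^0·-1^0·-1^2 = +1.
Ram(13, 15015) = {5, 7, 11, 13}; no ℚ_5-point on the conic.

[5, 7, 11, 13]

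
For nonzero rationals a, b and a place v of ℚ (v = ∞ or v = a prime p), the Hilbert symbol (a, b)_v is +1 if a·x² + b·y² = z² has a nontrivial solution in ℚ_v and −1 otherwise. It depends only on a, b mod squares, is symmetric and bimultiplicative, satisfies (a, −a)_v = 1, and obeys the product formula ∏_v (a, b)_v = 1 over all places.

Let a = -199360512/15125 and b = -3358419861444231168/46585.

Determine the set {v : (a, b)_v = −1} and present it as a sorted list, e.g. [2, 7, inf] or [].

[5, inf]

Mod squares: a ≡ -10, b ≡ -770. Check v ∈ {∞, 2, 3, 5, 7, 11, 13}.
v=7: a=7^0·(≡4), b=7^-1·(≡2) mod 7; (4|7)=+1, (2|7)=+1; (−1)^{0·-1·3}·(+1)^-1·(+1)^0 = +1.
v=2: v_2(a)=17, v_2(b)=33; units ≡ 3, 7 (mod 8); ε·ε+αω+βω = 1·1+17·0+33·1 ≡ 0  ⇒  (a,b)_2 = +1.
v=5: a=5^-3·(≡3), b=5^-1·(≡1) mod 5; (3|5)=-1, (1|5)=+1; (−1)^{-3·-1·2}·(-1)^-1·(+1)^-3 = -1.
v=3: a=3^2·(≡2), b=3^4·(≡1) mod 3; (2|3)=-1, (1|3)=+1; (−1)^{2·4·1}·(-1)^4·(+1)^2 = +1.
v=∞: -10 < 0 and -770 < 0  ⇒  (a,b)_∞ = -1.
v=11: a=11^-2·(≡3), b=11^-3·(≡10) mod 11; (3|11)=+1, (10|11)=-1; (−1)^{-2·-3·5}·(+1)^-3·(-1)^-2 = +1.
v=13: a=13^2·(≡4), b=13^6·(≡4) mod 13; (4|13)=+1, (4|13)=+1; (−1)^{2·6·6}·(+1)^6·(+1)^2 = +1.
(-10, -770 / ℚ) ramifies at {5, ∞}: a division algebra.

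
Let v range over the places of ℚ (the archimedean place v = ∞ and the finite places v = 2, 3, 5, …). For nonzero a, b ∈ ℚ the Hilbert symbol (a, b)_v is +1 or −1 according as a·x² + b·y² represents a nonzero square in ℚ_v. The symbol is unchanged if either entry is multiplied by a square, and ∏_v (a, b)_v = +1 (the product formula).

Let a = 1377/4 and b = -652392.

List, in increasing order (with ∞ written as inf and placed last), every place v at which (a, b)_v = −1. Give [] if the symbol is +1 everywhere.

(a, b) ≡ (17, -18122) mod (ℚ^×)²; places V = {2, 3, 13, 17, 41, ∞}.
(a,b)_13: α=0, u≡3; β=1, v≡9 (mod 13); (3|13)=+1, (9|13)=+1; sign (−1)^0·+1^1·+1^0 = +1.
(a,b)_41: α=0, u≡6; β=1, v≡37 (mod 41); (6|41)=-1, (37|41)=+1; sign (−1)^0·-1^1·+1^0 = -1.
(a,b)_17: α=1, u≡16; β=1, v≡10 (mod 17); (16|17)=+1, (10|17)=-1; sign (−1)^0·+1^1·-1^1 = -1.
(a,b)_2: α=-2, β=3; u≡1, v≡3 (mod 8); ε(u)ε(v)=0·1, αω(v)=-2·1, βω(u)=3·0; sum ≡ 0  ⇒  +1.
(a,b)_3: α=4, u≡2; β=2, v≡1 (mod 3); (2|3)=-1, (1|3)=+1; sign (−1)^0·-1^2·+1^4 = +1.
(a,b)_∞: sgn(17)=+, sgn(-18122)=−, so +1.
|Ram(17, -18122)| = 2, even; anisotropic at {17, 41}.

[17, 41]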